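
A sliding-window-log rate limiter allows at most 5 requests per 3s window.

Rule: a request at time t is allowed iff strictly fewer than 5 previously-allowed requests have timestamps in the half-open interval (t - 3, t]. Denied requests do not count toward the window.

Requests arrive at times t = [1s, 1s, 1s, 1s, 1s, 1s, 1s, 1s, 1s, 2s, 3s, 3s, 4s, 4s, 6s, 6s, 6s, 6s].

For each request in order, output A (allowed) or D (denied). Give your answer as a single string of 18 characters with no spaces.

Tracking allowed requests in the window:
  req#1 t=1s: ALLOW
  req#2 t=1s: ALLOW
  req#3 t=1s: ALLOW
  req#4 t=1s: ALLOW
  req#5 t=1s: ALLOW
  req#6 t=1s: DENY
  req#7 t=1s: DENY
  req#8 t=1s: DENY
  req#9 t=1s: DENY
  req#10 t=2s: DENY
  req#11 t=3s: DENY
  req#12 t=3s: DENY
  req#13 t=4s: ALLOW
  req#14 t=4s: ALLOW
  req#15 t=6s: ALLOW
  req#16 t=6s: ALLOW
  req#17 t=6s: ALLOW
  req#18 t=6s: DENY

Answer: AAAAADDDDDDDAAAAAD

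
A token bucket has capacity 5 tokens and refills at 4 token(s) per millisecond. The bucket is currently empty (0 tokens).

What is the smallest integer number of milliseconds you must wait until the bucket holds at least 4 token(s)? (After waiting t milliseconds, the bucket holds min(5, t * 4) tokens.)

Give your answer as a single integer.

Answer: 1

Derivation:
Need t * 4 >= 4, so t >= 4/4.
Smallest integer t = ceil(4/4) = 1.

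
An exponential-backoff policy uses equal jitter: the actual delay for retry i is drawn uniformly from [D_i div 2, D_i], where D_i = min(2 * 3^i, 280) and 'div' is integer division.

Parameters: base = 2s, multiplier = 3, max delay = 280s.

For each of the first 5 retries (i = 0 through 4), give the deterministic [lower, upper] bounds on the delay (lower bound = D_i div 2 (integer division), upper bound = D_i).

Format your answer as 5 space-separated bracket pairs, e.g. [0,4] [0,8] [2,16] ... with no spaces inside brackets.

Computing bounds per retry:
  i=0: D_i=min(2*3^0,280)=2, bounds=[1,2]
  i=1: D_i=min(2*3^1,280)=6, bounds=[3,6]
  i=2: D_i=min(2*3^2,280)=18, bounds=[9,18]
  i=3: D_i=min(2*3^3,280)=54, bounds=[27,54]
  i=4: D_i=min(2*3^4,280)=162, bounds=[81,162]

Answer: [1,2] [3,6] [9,18] [27,54] [81,162]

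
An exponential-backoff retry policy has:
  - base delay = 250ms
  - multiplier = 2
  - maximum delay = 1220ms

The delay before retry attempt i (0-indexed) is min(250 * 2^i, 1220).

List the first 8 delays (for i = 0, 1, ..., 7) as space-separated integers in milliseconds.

Computing each delay:
  i=0: min(250*2^0, 1220) = 250
  i=1: min(250*2^1, 1220) = 500
  i=2: min(250*2^2, 1220) = 1000
  i=3: min(250*2^3, 1220) = 1220
  i=4: min(250*2^4, 1220) = 1220
  i=5: min(250*2^5, 1220) = 1220
  i=6: min(250*2^6, 1220) = 1220
  i=7: min(250*2^7, 1220) = 1220

Answer: 250 500 1000 1220 1220 1220 1220 1220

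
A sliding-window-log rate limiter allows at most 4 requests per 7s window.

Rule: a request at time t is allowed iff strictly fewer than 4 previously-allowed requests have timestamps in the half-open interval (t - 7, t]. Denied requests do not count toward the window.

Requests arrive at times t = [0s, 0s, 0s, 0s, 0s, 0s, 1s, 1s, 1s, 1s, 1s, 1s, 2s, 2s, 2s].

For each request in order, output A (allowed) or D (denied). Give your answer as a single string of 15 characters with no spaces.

Answer: AAAADDDDDDDDDDD

Derivation:
Tracking allowed requests in the window:
  req#1 t=0s: ALLOW
  req#2 t=0s: ALLOW
  req#3 t=0s: ALLOW
  req#4 t=0s: ALLOW
  req#5 t=0s: DENY
  req#6 t=0s: DENY
  req#7 t=1s: DENY
  req#8 t=1s: DENY
  req#9 t=1s: DENY
  req#10 t=1s: DENY
  req#11 t=1s: DENY
  req#12 t=1s: DENY
  req#13 t=2s: DENY
  req#14 t=2s: DENY
  req#15 t=2s: DENY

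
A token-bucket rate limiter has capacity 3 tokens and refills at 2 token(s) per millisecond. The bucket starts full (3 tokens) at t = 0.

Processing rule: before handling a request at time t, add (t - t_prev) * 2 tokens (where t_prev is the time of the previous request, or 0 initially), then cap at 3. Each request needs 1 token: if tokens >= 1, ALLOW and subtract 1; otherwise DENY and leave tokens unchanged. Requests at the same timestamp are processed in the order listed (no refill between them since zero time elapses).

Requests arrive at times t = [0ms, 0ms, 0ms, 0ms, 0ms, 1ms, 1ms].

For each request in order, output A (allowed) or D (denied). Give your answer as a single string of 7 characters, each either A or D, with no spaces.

Answer: AAADDAA

Derivation:
Simulating step by step:
  req#1 t=0ms: ALLOW
  req#2 t=0ms: ALLOW
  req#3 t=0ms: ALLOW
  req#4 t=0ms: DENY
  req#5 t=0ms: DENY
  req#6 t=1ms: ALLOW
  req#7 t=1ms: ALLOW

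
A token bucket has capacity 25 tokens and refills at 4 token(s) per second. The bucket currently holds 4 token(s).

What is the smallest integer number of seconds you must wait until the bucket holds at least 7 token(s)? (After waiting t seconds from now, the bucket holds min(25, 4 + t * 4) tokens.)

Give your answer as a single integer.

Answer: 1

Derivation:
Need 4 + t * 4 >= 7, so t >= 3/4.
Smallest integer t = ceil(3/4) = 1.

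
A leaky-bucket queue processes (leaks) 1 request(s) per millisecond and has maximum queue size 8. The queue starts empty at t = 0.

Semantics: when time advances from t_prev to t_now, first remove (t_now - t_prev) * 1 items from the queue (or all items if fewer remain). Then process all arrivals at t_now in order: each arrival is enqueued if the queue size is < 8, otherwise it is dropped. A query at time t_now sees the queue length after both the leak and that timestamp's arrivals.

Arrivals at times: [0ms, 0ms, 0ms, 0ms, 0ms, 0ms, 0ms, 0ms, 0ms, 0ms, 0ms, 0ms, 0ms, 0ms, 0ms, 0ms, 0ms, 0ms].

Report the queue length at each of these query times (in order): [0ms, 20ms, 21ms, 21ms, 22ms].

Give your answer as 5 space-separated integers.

Queue lengths at query times:
  query t=0ms: backlog = 8
  query t=20ms: backlog = 0
  query t=21ms: backlog = 0
  query t=21ms: backlog = 0
  query t=22ms: backlog = 0

Answer: 8 0 0 0 0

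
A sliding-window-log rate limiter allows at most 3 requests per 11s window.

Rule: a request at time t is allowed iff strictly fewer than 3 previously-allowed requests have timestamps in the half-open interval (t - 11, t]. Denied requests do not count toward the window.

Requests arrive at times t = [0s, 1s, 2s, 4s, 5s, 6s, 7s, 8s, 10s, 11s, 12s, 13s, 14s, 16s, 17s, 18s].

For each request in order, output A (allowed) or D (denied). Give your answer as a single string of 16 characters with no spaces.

Tracking allowed requests in the window:
  req#1 t=0s: ALLOW
  req#2 t=1s: ALLOW
  req#3 t=2s: ALLOW
  req#4 t=4s: DENY
  req#5 t=5s: DENY
  req#6 t=6s: DENY
  req#7 t=7s: DENY
  req#8 t=8s: DENY
  req#9 t=10s: DENY
  req#10 t=11s: ALLOW
  req#11 t=12s: ALLOW
  req#12 t=13s: ALLOW
  req#13 t=14s: DENY
  req#14 t=16s: DENY
  req#15 t=17s: DENY
  req#16 t=18s: DENY

Answer: AAADDDDDDAAADDDD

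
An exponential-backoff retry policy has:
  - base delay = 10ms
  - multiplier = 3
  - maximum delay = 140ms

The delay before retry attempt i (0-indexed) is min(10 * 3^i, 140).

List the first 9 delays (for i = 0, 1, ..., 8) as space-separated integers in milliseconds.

Computing each delay:
  i=0: min(10*3^0, 140) = 10
  i=1: min(10*3^1, 140) = 30
  i=2: min(10*3^2, 140) = 90
  i=3: min(10*3^3, 140) = 140
  i=4: min(10*3^4, 140) = 140
  i=5: min(10*3^5, 140) = 140
  i=6: min(10*3^6, 140) = 140
  i=7: min(10*3^7, 140) = 140
  i=8: min(10*3^8, 140) = 140

Answer: 10 30 90 140 140 140 140 140 140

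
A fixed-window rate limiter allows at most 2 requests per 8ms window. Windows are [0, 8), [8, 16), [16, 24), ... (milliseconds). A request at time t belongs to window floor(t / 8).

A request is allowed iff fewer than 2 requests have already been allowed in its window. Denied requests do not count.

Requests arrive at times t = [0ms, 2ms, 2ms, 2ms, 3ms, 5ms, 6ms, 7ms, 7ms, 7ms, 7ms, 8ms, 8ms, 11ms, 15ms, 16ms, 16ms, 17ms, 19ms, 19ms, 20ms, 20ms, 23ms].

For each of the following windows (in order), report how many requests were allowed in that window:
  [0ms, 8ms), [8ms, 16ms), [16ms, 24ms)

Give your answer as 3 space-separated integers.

Processing requests:
  req#1 t=0ms (window 0): ALLOW
  req#2 t=2ms (window 0): ALLOW
  req#3 t=2ms (window 0): DENY
  req#4 t=2ms (window 0): DENY
  req#5 t=3ms (window 0): DENY
  req#6 t=5ms (window 0): DENY
  req#7 t=6ms (window 0): DENY
  req#8 t=7ms (window 0): DENY
  req#9 t=7ms (window 0): DENY
  req#10 t=7ms (window 0): DENY
  req#11 t=7ms (window 0): DENY
  req#12 t=8ms (window 1): ALLOW
  req#13 t=8ms (window 1): ALLOW
  req#14 t=11ms (window 1): DENY
  req#15 t=15ms (window 1): DENY
  req#16 t=16ms (window 2): ALLOW
  req#17 t=16ms (window 2): ALLOW
  req#18 t=17ms (window 2): DENY
  req#19 t=19ms (window 2): DENY
  req#20 t=19ms (window 2): DENY
  req#21 t=20ms (window 2): DENY
  req#22 t=20ms (window 2): DENY
  req#23 t=23ms (window 2): DENY

Allowed counts by window: 2 2 2

Answer: 2 2 2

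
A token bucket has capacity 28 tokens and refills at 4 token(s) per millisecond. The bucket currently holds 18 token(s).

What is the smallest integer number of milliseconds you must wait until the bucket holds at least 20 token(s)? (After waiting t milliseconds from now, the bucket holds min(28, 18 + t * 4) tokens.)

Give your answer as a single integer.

Answer: 1

Derivation:
Need 18 + t * 4 >= 20, so t >= 2/4.
Smallest integer t = ceil(2/4) = 1.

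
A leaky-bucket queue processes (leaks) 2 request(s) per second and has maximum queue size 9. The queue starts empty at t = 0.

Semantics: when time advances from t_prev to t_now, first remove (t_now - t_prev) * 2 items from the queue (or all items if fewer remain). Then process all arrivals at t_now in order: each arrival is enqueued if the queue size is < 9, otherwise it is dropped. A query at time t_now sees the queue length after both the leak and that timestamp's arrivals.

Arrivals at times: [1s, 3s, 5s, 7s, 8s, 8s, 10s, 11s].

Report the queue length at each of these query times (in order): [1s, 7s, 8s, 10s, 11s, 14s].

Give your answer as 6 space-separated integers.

Answer: 1 1 2 1 1 0

Derivation:
Queue lengths at query times:
  query t=1s: backlog = 1
  query t=7s: backlog = 1
  query t=8s: backlog = 2
  query t=10s: backlog = 1
  query t=11s: backlog = 1
  query t=14s: backlog = 0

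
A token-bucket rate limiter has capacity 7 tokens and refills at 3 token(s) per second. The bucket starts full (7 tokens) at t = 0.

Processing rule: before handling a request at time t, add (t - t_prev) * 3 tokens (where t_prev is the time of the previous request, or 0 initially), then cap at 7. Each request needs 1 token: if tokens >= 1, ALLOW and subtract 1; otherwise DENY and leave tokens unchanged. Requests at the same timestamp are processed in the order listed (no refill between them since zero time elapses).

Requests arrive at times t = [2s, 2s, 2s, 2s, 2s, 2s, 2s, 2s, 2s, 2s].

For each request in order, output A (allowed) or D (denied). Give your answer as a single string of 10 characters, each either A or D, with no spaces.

Simulating step by step:
  req#1 t=2s: ALLOW
  req#2 t=2s: ALLOW
  req#3 t=2s: ALLOW
  req#4 t=2s: ALLOW
  req#5 t=2s: ALLOW
  req#6 t=2s: ALLOW
  req#7 t=2s: ALLOW
  req#8 t=2s: DENY
  req#9 t=2s: DENY
  req#10 t=2s: DENY

Answer: AAAAAAADDD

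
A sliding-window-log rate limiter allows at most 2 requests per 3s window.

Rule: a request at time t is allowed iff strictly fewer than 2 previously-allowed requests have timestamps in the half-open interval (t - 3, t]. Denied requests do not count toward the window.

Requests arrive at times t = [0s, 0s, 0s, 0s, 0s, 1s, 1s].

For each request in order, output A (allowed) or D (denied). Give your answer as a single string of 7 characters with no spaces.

Answer: AADDDDD

Derivation:
Tracking allowed requests in the window:
  req#1 t=0s: ALLOW
  req#2 t=0s: ALLOW
  req#3 t=0s: DENY
  req#4 t=0s: DENY
  req#5 t=0s: DENY
  req#6 t=1s: DENY
  req#7 t=1s: DENY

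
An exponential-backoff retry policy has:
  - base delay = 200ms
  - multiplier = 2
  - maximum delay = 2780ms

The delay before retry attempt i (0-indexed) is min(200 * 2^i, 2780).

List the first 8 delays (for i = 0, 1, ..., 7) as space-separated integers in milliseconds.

Answer: 200 400 800 1600 2780 2780 2780 2780

Derivation:
Computing each delay:
  i=0: min(200*2^0, 2780) = 200
  i=1: min(200*2^1, 2780) = 400
  i=2: min(200*2^2, 2780) = 800
  i=3: min(200*2^3, 2780) = 1600
  i=4: min(200*2^4, 2780) = 2780
  i=5: min(200*2^5, 2780) = 2780
  i=6: min(200*2^6, 2780) = 2780
  i=7: min(200*2^7, 2780) = 2780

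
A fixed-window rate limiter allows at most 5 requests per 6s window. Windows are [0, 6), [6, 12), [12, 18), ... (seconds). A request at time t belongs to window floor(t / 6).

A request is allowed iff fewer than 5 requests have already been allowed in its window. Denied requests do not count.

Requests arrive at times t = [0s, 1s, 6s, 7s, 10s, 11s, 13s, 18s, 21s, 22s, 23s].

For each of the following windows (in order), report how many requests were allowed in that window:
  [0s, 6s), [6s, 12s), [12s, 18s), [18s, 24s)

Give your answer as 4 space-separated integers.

Processing requests:
  req#1 t=0s (window 0): ALLOW
  req#2 t=1s (window 0): ALLOW
  req#3 t=6s (window 1): ALLOW
  req#4 t=7s (window 1): ALLOW
  req#5 t=10s (window 1): ALLOW
  req#6 t=11s (window 1): ALLOW
  req#7 t=13s (window 2): ALLOW
  req#8 t=18s (window 3): ALLOW
  req#9 t=21s (window 3): ALLOW
  req#10 t=22s (window 3): ALLOW
  req#11 t=23s (window 3): ALLOW

Allowed counts by window: 2 4 1 4

Answer: 2 4 1 4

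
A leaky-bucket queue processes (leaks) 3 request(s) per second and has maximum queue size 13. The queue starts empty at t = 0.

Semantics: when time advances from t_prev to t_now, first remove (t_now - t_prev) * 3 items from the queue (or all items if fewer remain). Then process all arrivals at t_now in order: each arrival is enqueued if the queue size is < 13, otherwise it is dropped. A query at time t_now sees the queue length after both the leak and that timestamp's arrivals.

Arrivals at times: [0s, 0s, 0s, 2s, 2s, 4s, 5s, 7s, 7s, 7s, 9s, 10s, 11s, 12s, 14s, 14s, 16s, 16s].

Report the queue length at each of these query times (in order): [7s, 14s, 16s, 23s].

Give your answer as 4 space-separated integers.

Answer: 3 2 2 0

Derivation:
Queue lengths at query times:
  query t=7s: backlog = 3
  query t=14s: backlog = 2
  query t=16s: backlog = 2
  query t=23s: backlog = 0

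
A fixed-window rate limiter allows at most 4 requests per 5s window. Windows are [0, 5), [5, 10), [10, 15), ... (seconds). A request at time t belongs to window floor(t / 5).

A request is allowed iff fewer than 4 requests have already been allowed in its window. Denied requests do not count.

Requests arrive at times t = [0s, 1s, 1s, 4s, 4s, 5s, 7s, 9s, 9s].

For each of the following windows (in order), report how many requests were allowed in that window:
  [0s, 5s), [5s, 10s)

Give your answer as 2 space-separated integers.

Answer: 4 4

Derivation:
Processing requests:
  req#1 t=0s (window 0): ALLOW
  req#2 t=1s (window 0): ALLOW
  req#3 t=1s (window 0): ALLOW
  req#4 t=4s (window 0): ALLOW
  req#5 t=4s (window 0): DENY
  req#6 t=5s (window 1): ALLOW
  req#7 t=7s (window 1): ALLOW
  req#8 t=9s (window 1): ALLOW
  req#9 t=9s (window 1): ALLOW

Allowed counts by window: 4 4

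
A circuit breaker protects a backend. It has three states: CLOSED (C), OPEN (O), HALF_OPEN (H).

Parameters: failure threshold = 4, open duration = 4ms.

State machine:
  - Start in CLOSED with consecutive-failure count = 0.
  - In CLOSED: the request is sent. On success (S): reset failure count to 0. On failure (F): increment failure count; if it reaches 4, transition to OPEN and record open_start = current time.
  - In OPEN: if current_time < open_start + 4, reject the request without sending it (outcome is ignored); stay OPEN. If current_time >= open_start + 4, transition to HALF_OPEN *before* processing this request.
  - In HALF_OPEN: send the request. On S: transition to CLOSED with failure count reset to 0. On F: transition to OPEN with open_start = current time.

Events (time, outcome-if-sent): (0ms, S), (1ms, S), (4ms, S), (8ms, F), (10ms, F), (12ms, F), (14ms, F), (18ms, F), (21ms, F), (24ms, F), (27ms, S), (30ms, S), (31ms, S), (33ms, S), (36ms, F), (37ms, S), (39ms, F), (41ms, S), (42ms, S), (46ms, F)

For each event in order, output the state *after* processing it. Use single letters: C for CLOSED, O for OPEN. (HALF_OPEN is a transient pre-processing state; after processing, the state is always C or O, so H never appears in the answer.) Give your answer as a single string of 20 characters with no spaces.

Answer: CCCCCCOOOOOCCCCCCCCC

Derivation:
State after each event:
  event#1 t=0ms outcome=S: state=CLOSED
  event#2 t=1ms outcome=S: state=CLOSED
  event#3 t=4ms outcome=S: state=CLOSED
  event#4 t=8ms outcome=F: state=CLOSED
  event#5 t=10ms outcome=F: state=CLOSED
  event#6 t=12ms outcome=F: state=CLOSED
  event#7 t=14ms outcome=F: state=OPEN
  event#8 t=18ms outcome=F: state=OPEN
  event#9 t=21ms outcome=F: state=OPEN
  event#10 t=24ms outcome=F: state=OPEN
  event#11 t=27ms outcome=S: state=OPEN
  event#12 t=30ms outcome=S: state=CLOSED
  event#13 t=31ms outcome=S: state=CLOSED
  event#14 t=33ms outcome=S: state=CLOSED
  event#15 t=36ms outcome=F: state=CLOSED
  event#16 t=37ms outcome=S: state=CLOSED
  event#17 t=39ms outcome=F: state=CLOSED
  event#18 t=41ms outcome=S: state=CLOSED
  event#19 t=42ms outcome=S: state=CLOSED
  event#20 t=46ms outcome=F: state=CLOSED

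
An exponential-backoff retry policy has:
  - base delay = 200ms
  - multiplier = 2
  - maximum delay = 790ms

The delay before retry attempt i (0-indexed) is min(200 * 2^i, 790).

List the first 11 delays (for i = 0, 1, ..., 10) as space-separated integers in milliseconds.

Answer: 200 400 790 790 790 790 790 790 790 790 790

Derivation:
Computing each delay:
  i=0: min(200*2^0, 790) = 200
  i=1: min(200*2^1, 790) = 400
  i=2: min(200*2^2, 790) = 790
  i=3: min(200*2^3, 790) = 790
  i=4: min(200*2^4, 790) = 790
  i=5: min(200*2^5, 790) = 790
  i=6: min(200*2^6, 790) = 790
  i=7: min(200*2^7, 790) = 790
  i=8: min(200*2^8, 790) = 790
  i=9: min(200*2^9, 790) = 790
  i=10: min(200*2^10, 790) = 790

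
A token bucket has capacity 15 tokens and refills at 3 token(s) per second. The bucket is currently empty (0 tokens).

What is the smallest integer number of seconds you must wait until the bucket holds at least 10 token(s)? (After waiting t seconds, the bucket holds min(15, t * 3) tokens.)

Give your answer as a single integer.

Need t * 3 >= 10, so t >= 10/3.
Smallest integer t = ceil(10/3) = 4.

Answer: 4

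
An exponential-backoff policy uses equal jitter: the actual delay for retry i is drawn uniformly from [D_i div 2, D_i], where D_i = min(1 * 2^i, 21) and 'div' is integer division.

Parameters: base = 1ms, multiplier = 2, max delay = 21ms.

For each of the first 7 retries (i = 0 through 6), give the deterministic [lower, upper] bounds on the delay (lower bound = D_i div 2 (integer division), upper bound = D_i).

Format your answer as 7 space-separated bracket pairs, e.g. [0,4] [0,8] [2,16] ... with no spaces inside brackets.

Computing bounds per retry:
  i=0: D_i=min(1*2^0,21)=1, bounds=[0,1]
  i=1: D_i=min(1*2^1,21)=2, bounds=[1,2]
  i=2: D_i=min(1*2^2,21)=4, bounds=[2,4]
  i=3: D_i=min(1*2^3,21)=8, bounds=[4,8]
  i=4: D_i=min(1*2^4,21)=16, bounds=[8,16]
  i=5: D_i=min(1*2^5,21)=21, bounds=[10,21]
  i=6: D_i=min(1*2^6,21)=21, bounds=[10,21]

Answer: [0,1] [1,2] [2,4] [4,8] [8,16] [10,21] [10,21]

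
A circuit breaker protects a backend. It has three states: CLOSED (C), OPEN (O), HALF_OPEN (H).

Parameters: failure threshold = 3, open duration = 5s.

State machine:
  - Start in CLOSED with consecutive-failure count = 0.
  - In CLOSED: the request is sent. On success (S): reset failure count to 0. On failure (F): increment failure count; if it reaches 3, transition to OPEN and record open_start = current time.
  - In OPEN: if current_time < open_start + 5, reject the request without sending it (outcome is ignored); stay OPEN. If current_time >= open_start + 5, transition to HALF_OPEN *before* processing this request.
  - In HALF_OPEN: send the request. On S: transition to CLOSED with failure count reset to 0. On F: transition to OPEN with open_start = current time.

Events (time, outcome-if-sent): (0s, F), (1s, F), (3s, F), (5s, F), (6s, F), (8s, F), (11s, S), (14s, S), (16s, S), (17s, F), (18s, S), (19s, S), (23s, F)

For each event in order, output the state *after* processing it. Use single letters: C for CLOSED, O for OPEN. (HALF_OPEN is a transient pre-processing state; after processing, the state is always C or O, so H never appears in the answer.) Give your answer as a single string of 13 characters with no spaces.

State after each event:
  event#1 t=0s outcome=F: state=CLOSED
  event#2 t=1s outcome=F: state=CLOSED
  event#3 t=3s outcome=F: state=OPEN
  event#4 t=5s outcome=F: state=OPEN
  event#5 t=6s outcome=F: state=OPEN
  event#6 t=8s outcome=F: state=OPEN
  event#7 t=11s outcome=S: state=OPEN
  event#8 t=14s outcome=S: state=CLOSED
  event#9 t=16s outcome=S: state=CLOSED
  event#10 t=17s outcome=F: state=CLOSED
  event#11 t=18s outcome=S: state=CLOSED
  event#12 t=19s outcome=S: state=CLOSED
  event#13 t=23s outcome=F: state=CLOSED

Answer: CCOOOOOCCCCCC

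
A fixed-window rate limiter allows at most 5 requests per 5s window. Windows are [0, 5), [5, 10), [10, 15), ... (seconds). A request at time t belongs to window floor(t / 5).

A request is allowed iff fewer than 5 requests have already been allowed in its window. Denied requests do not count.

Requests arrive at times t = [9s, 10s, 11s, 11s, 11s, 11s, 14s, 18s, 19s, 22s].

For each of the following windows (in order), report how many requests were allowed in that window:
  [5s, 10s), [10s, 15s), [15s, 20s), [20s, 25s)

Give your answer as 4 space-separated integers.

Answer: 1 5 2 1

Derivation:
Processing requests:
  req#1 t=9s (window 1): ALLOW
  req#2 t=10s (window 2): ALLOW
  req#3 t=11s (window 2): ALLOW
  req#4 t=11s (window 2): ALLOW
  req#5 t=11s (window 2): ALLOW
  req#6 t=11s (window 2): ALLOW
  req#7 t=14s (window 2): DENY
  req#8 t=18s (window 3): ALLOW
  req#9 t=19s (window 3): ALLOW
  req#10 t=22s (window 4): ALLOW

Allowed counts by window: 1 5 2 1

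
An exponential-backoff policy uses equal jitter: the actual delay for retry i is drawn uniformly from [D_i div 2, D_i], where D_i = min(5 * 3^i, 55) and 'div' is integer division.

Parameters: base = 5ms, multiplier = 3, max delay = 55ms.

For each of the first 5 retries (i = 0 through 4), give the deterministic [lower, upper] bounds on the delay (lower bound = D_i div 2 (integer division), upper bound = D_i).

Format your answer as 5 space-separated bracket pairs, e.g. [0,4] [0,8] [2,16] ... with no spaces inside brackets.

Computing bounds per retry:
  i=0: D_i=min(5*3^0,55)=5, bounds=[2,5]
  i=1: D_i=min(5*3^1,55)=15, bounds=[7,15]
  i=2: D_i=min(5*3^2,55)=45, bounds=[22,45]
  i=3: D_i=min(5*3^3,55)=55, bounds=[27,55]
  i=4: D_i=min(5*3^4,55)=55, bounds=[27,55]

Answer: [2,5] [7,15] [22,45] [27,55] [27,55]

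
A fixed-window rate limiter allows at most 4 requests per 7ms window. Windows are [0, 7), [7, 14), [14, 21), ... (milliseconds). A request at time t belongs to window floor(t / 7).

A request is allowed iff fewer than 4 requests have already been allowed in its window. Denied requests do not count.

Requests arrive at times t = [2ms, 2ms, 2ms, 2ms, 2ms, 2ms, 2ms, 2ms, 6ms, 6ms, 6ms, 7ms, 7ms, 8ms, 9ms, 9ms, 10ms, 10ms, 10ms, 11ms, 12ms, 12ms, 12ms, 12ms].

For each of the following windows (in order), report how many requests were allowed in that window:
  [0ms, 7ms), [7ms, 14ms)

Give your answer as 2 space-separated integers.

Processing requests:
  req#1 t=2ms (window 0): ALLOW
  req#2 t=2ms (window 0): ALLOW
  req#3 t=2ms (window 0): ALLOW
  req#4 t=2ms (window 0): ALLOW
  req#5 t=2ms (window 0): DENY
  req#6 t=2ms (window 0): DENY
  req#7 t=2ms (window 0): DENY
  req#8 t=2ms (window 0): DENY
  req#9 t=6ms (window 0): DENY
  req#10 t=6ms (window 0): DENY
  req#11 t=6ms (window 0): DENY
  req#12 t=7ms (window 1): ALLOW
  req#13 t=7ms (window 1): ALLOW
  req#14 t=8ms (window 1): ALLOW
  req#15 t=9ms (window 1): ALLOW
  req#16 t=9ms (window 1): DENY
  req#17 t=10ms (window 1): DENY
  req#18 t=10ms (window 1): DENY
  req#19 t=10ms (window 1): DENY
  req#20 t=11ms (window 1): DENY
  req#21 t=12ms (window 1): DENY
  req#22 t=12ms (window 1): DENY
  req#23 t=12ms (window 1): DENY
  req#24 t=12ms (window 1): DENY

Allowed counts by window: 4 4

Answer: 4 4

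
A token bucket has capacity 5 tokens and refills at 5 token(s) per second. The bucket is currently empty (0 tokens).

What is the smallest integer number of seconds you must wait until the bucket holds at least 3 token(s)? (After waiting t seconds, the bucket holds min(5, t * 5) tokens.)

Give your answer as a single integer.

Need t * 5 >= 3, so t >= 3/5.
Smallest integer t = ceil(3/5) = 1.

Answer: 1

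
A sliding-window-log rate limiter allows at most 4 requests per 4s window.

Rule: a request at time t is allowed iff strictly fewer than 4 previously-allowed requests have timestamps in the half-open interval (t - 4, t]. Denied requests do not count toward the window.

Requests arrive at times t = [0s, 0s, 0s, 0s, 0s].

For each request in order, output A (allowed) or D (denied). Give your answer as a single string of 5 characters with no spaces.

Answer: AAAAD

Derivation:
Tracking allowed requests in the window:
  req#1 t=0s: ALLOW
  req#2 t=0s: ALLOW
  req#3 t=0s: ALLOW
  req#4 t=0s: ALLOW
  req#5 t=0s: DENY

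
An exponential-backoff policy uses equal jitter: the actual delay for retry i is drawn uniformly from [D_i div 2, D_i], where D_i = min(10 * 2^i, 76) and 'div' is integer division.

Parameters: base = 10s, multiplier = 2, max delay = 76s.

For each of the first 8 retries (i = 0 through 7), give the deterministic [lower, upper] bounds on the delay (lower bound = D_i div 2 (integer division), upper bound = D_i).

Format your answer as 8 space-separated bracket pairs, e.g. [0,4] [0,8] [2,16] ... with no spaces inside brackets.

Computing bounds per retry:
  i=0: D_i=min(10*2^0,76)=10, bounds=[5,10]
  i=1: D_i=min(10*2^1,76)=20, bounds=[10,20]
  i=2: D_i=min(10*2^2,76)=40, bounds=[20,40]
  i=3: D_i=min(10*2^3,76)=76, bounds=[38,76]
  i=4: D_i=min(10*2^4,76)=76, bounds=[38,76]
  i=5: D_i=min(10*2^5,76)=76, bounds=[38,76]
  i=6: D_i=min(10*2^6,76)=76, bounds=[38,76]
  i=7: D_i=min(10*2^7,76)=76, bounds=[38,76]

Answer: [5,10] [10,20] [20,40] [38,76] [38,76] [38,76] [38,76] [38,76]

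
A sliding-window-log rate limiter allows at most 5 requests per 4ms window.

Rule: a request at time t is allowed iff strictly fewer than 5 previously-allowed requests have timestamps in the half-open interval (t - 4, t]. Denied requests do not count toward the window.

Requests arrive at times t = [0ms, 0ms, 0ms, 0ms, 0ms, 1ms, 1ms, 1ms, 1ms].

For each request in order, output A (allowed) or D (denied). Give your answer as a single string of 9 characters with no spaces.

Answer: AAAAADDDD

Derivation:
Tracking allowed requests in the window:
  req#1 t=0ms: ALLOW
  req#2 t=0ms: ALLOW
  req#3 t=0ms: ALLOW
  req#4 t=0ms: ALLOW
  req#5 t=0ms: ALLOW
  req#6 t=1ms: DENY
  req#7 t=1ms: DENY
  req#8 t=1ms: DENY
  req#9 t=1ms: DENY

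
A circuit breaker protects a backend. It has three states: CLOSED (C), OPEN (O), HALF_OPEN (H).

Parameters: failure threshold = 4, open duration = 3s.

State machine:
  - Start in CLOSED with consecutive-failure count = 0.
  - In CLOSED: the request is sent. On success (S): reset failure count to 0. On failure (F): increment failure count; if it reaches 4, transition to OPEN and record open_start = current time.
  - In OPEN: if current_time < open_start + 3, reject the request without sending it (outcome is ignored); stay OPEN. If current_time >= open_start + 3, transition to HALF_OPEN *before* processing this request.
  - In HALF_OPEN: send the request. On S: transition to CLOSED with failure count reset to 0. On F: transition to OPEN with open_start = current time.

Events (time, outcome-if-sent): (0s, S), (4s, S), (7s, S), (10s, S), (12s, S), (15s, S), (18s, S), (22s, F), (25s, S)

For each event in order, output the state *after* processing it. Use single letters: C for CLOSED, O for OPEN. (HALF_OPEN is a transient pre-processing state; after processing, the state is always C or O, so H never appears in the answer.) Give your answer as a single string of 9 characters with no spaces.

Answer: CCCCCCCCC

Derivation:
State after each event:
  event#1 t=0s outcome=S: state=CLOSED
  event#2 t=4s outcome=S: state=CLOSED
  event#3 t=7s outcome=S: state=CLOSED
  event#4 t=10s outcome=S: state=CLOSED
  event#5 t=12s outcome=S: state=CLOSED
  event#6 t=15s outcome=S: state=CLOSED
  event#7 t=18s outcome=S: state=CLOSED
  event#8 t=22s outcome=F: state=CLOSED
  event#9 t=25s outcome=S: state=CLOSED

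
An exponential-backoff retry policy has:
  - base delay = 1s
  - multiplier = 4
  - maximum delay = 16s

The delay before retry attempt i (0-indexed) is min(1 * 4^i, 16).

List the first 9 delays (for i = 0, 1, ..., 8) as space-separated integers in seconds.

Answer: 1 4 16 16 16 16 16 16 16

Derivation:
Computing each delay:
  i=0: min(1*4^0, 16) = 1
  i=1: min(1*4^1, 16) = 4
  i=2: min(1*4^2, 16) = 16
  i=3: min(1*4^3, 16) = 16
  i=4: min(1*4^4, 16) = 16
  i=5: min(1*4^5, 16) = 16
  i=6: min(1*4^6, 16) = 16
  i=7: min(1*4^7, 16) = 16
  i=8: min(1*4^8, 16) = 16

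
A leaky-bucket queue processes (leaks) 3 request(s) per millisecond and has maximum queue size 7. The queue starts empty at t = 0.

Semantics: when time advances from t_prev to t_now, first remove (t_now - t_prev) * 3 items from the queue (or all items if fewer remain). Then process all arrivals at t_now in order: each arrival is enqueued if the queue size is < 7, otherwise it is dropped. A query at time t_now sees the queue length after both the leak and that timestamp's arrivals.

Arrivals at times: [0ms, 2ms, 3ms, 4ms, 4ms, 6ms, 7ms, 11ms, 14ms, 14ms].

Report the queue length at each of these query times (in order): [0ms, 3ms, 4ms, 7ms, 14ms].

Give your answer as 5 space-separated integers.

Queue lengths at query times:
  query t=0ms: backlog = 1
  query t=3ms: backlog = 1
  query t=4ms: backlog = 2
  query t=7ms: backlog = 1
  query t=14ms: backlog = 2

Answer: 1 1 2 1 2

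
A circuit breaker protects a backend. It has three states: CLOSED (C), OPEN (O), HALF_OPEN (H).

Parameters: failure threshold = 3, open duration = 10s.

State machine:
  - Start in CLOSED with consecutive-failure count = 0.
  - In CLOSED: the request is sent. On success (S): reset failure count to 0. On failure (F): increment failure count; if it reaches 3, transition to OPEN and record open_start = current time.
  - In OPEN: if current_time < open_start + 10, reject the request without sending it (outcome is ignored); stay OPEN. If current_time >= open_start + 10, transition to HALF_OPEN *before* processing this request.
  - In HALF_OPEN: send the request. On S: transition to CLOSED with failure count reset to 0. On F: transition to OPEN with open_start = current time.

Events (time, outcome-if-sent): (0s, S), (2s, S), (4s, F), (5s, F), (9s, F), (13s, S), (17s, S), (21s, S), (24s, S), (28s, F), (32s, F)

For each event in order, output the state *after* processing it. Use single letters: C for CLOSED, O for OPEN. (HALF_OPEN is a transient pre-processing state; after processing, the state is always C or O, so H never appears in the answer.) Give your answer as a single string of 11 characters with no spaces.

Answer: CCCCOOOCCCC

Derivation:
State after each event:
  event#1 t=0s outcome=S: state=CLOSED
  event#2 t=2s outcome=S: state=CLOSED
  event#3 t=4s outcome=F: state=CLOSED
  event#4 t=5s outcome=F: state=CLOSED
  event#5 t=9s outcome=F: state=OPEN
  event#6 t=13s outcome=S: state=OPEN
  event#7 t=17s outcome=S: state=OPEN
  event#8 t=21s outcome=S: state=CLOSED
  event#9 t=24s outcome=S: state=CLOSED
  event#10 t=28s outcome=F: state=CLOSED
  event#11 t=32s outcome=F: state=CLOSED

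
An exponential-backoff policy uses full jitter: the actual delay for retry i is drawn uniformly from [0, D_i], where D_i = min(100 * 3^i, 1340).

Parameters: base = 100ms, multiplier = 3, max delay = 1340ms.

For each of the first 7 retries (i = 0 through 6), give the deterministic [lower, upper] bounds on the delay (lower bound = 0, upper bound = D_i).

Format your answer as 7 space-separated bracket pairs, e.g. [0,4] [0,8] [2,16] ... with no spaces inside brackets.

Computing bounds per retry:
  i=0: D_i=min(100*3^0,1340)=100, bounds=[0,100]
  i=1: D_i=min(100*3^1,1340)=300, bounds=[0,300]
  i=2: D_i=min(100*3^2,1340)=900, bounds=[0,900]
  i=3: D_i=min(100*3^3,1340)=1340, bounds=[0,1340]
  i=4: D_i=min(100*3^4,1340)=1340, bounds=[0,1340]
  i=5: D_i=min(100*3^5,1340)=1340, bounds=[0,1340]
  i=6: D_i=min(100*3^6,1340)=1340, bounds=[0,1340]

Answer: [0,100] [0,300] [0,900] [0,1340] [0,1340] [0,1340] [0,1340]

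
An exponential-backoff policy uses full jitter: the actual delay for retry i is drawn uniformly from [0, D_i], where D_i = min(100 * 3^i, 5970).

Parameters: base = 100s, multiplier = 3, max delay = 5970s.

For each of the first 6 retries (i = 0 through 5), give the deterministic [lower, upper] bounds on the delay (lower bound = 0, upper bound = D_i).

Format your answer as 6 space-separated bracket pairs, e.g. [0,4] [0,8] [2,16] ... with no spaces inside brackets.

Computing bounds per retry:
  i=0: D_i=min(100*3^0,5970)=100, bounds=[0,100]
  i=1: D_i=min(100*3^1,5970)=300, bounds=[0,300]
  i=2: D_i=min(100*3^2,5970)=900, bounds=[0,900]
  i=3: D_i=min(100*3^3,5970)=2700, bounds=[0,2700]
  i=4: D_i=min(100*3^4,5970)=5970, bounds=[0,5970]
  i=5: D_i=min(100*3^5,5970)=5970, bounds=[0,5970]

Answer: [0,100] [0,300] [0,900] [0,2700] [0,5970] [0,5970]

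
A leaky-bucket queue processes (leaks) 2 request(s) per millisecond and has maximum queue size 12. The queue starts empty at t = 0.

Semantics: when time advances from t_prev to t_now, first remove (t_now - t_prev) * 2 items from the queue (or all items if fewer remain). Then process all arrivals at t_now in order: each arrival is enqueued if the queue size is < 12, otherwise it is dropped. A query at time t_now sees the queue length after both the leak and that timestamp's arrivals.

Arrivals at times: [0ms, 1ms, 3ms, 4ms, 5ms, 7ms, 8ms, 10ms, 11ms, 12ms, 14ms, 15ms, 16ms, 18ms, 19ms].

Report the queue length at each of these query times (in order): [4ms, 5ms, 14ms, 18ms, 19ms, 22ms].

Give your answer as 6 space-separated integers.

Queue lengths at query times:
  query t=4ms: backlog = 1
  query t=5ms: backlog = 1
  query t=14ms: backlog = 1
  query t=18ms: backlog = 1
  query t=19ms: backlog = 1
  query t=22ms: backlog = 0

Answer: 1 1 1 1 1 0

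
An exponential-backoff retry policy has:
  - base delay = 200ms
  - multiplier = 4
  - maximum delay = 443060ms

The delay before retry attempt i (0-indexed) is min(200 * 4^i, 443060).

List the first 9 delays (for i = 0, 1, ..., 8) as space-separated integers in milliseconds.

Answer: 200 800 3200 12800 51200 204800 443060 443060 443060

Derivation:
Computing each delay:
  i=0: min(200*4^0, 443060) = 200
  i=1: min(200*4^1, 443060) = 800
  i=2: min(200*4^2, 443060) = 3200
  i=3: min(200*4^3, 443060) = 12800
  i=4: min(200*4^4, 443060) = 51200
  i=5: min(200*4^5, 443060) = 204800
  i=6: min(200*4^6, 443060) = 443060
  i=7: min(200*4^7, 443060) = 443060
  i=8: min(200*4^8, 443060) = 443060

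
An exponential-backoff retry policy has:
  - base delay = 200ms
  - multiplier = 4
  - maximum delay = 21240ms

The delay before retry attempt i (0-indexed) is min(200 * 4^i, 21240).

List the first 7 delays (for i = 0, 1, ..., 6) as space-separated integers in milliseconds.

Computing each delay:
  i=0: min(200*4^0, 21240) = 200
  i=1: min(200*4^1, 21240) = 800
  i=2: min(200*4^2, 21240) = 3200
  i=3: min(200*4^3, 21240) = 12800
  i=4: min(200*4^4, 21240) = 21240
  i=5: min(200*4^5, 21240) = 21240
  i=6: min(200*4^6, 21240) = 21240

Answer: 200 800 3200 12800 21240 21240 21240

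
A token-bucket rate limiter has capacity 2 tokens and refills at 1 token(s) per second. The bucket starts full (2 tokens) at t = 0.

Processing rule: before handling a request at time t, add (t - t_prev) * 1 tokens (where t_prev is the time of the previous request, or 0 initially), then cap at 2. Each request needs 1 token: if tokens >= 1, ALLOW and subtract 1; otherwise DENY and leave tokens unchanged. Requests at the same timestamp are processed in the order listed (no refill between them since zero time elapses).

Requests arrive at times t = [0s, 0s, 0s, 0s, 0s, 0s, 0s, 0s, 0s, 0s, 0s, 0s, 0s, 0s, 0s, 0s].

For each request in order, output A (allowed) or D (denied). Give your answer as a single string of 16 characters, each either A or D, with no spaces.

Answer: AADDDDDDDDDDDDDD

Derivation:
Simulating step by step:
  req#1 t=0s: ALLOW
  req#2 t=0s: ALLOW
  req#3 t=0s: DENY
  req#4 t=0s: DENY
  req#5 t=0s: DENY
  req#6 t=0s: DENY
  req#7 t=0s: DENY
  req#8 t=0s: DENY
  req#9 t=0s: DENY
  req#10 t=0s: DENY
  req#11 t=0s: DENY
  req#12 t=0s: DENY
  req#13 t=0s: DENY
  req#14 t=0s: DENY
  req#15 t=0s: DENY
  req#16 t=0s: DENY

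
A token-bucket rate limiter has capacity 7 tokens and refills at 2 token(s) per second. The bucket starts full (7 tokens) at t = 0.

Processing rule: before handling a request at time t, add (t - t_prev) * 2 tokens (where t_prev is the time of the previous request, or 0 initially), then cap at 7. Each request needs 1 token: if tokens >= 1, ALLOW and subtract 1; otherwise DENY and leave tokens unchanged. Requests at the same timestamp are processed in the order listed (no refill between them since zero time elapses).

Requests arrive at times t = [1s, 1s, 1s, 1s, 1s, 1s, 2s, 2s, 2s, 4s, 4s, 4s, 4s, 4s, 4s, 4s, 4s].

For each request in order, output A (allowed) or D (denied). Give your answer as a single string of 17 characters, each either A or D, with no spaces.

Simulating step by step:
  req#1 t=1s: ALLOW
  req#2 t=1s: ALLOW
  req#3 t=1s: ALLOW
  req#4 t=1s: ALLOW
  req#5 t=1s: ALLOW
  req#6 t=1s: ALLOW
  req#7 t=2s: ALLOW
  req#8 t=2s: ALLOW
  req#9 t=2s: ALLOW
  req#10 t=4s: ALLOW
  req#11 t=4s: ALLOW
  req#12 t=4s: ALLOW
  req#13 t=4s: ALLOW
  req#14 t=4s: DENY
  req#15 t=4s: DENY
  req#16 t=4s: DENY
  req#17 t=4s: DENY

Answer: AAAAAAAAAAAAADDDD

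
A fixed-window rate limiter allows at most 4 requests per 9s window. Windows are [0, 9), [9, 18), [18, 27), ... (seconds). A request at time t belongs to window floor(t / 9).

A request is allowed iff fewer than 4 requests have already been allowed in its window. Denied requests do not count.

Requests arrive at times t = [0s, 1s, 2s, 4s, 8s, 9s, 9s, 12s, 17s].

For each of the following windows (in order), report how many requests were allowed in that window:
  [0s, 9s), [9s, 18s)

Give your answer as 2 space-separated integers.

Answer: 4 4

Derivation:
Processing requests:
  req#1 t=0s (window 0): ALLOW
  req#2 t=1s (window 0): ALLOW
  req#3 t=2s (window 0): ALLOW
  req#4 t=4s (window 0): ALLOW
  req#5 t=8s (window 0): DENY
  req#6 t=9s (window 1): ALLOW
  req#7 t=9s (window 1): ALLOW
  req#8 t=12s (window 1): ALLOW
  req#9 t=17s (window 1): ALLOW

Allowed counts by window: 4 4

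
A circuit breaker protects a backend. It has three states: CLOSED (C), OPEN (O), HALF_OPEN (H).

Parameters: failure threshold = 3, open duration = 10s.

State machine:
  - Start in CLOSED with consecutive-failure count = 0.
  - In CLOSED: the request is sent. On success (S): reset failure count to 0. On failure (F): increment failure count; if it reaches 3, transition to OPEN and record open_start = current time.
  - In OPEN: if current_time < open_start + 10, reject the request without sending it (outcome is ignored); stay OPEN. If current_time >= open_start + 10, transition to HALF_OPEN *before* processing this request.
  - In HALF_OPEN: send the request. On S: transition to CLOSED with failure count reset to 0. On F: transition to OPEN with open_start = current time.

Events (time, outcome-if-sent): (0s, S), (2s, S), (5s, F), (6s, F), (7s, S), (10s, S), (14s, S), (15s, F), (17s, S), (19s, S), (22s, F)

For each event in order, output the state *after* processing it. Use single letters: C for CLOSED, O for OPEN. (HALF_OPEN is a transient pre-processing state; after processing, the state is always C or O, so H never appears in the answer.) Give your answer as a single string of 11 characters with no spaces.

State after each event:
  event#1 t=0s outcome=S: state=CLOSED
  event#2 t=2s outcome=S: state=CLOSED
  event#3 t=5s outcome=F: state=CLOSED
  event#4 t=6s outcome=F: state=CLOSED
  event#5 t=7s outcome=S: state=CLOSED
  event#6 t=10s outcome=S: state=CLOSED
  event#7 t=14s outcome=S: state=CLOSED
  event#8 t=15s outcome=F: state=CLOSED
  event#9 t=17s outcome=S: state=CLOSED
  event#10 t=19s outcome=S: state=CLOSED
  event#11 t=22s outcome=F: state=CLOSED

Answer: CCCCCCCCCCC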